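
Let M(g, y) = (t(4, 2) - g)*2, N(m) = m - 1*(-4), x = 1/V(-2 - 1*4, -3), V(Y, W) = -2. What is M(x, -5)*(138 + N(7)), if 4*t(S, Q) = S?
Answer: 447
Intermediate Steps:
t(S, Q) = S/4
x = -½ (x = 1/(-2) = -½ ≈ -0.50000)
N(m) = 4 + m (N(m) = m + 4 = 4 + m)
M(g, y) = 2 - 2*g (M(g, y) = ((¼)*4 - g)*2 = (1 - g)*2 = 2 - 2*g)
M(x, -5)*(138 + N(7)) = (2 - 2*(-½))*(138 + (4 + 7)) = (2 + 1)*(138 + 11) = 3*149 = 447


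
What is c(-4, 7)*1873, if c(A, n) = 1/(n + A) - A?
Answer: 24349/3 ≈ 8116.3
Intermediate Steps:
c(A, n) = 1/(A + n) - A
c(-4, 7)*1873 = ((1 - 1*(-4)² - 1*(-4)*7)/(-4 + 7))*1873 = ((1 - 1*16 + 28)/3)*1873 = ((1 - 16 + 28)/3)*1873 = ((⅓)*13)*1873 = (13/3)*1873 = 24349/3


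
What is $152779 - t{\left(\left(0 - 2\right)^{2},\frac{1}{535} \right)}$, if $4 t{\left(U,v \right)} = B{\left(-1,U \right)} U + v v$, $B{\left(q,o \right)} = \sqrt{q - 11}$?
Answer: $\frac{174916677099}{1144900} - 2 i \sqrt{3} \approx 1.5278 \cdot 10^{5} - 3.4641 i$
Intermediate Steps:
$B{\left(q,o \right)} = \sqrt{-11 + q}$
$t{\left(U,v \right)} = \frac{v^{2}}{4} + \frac{i U \sqrt{3}}{2}$ ($t{\left(U,v \right)} = \frac{\sqrt{-11 - 1} U + v v}{4} = \frac{\sqrt{-12} U + v^{2}}{4} = \frac{2 i \sqrt{3} U + v^{2}}{4} = \frac{2 i U \sqrt{3} + v^{2}}{4} = \frac{v^{2} + 2 i U \sqrt{3}}{4} = \frac{v^{2}}{4} + \frac{i U \sqrt{3}}{2}$)
$152779 - t{\left(\left(0 - 2\right)^{2},\frac{1}{535} \right)} = 152779 - \left(\frac{\left(\frac{1}{535}\right)^{2}}{4} + \frac{i \left(0 - 2\right)^{2} \sqrt{3}}{2}\right) = 152779 - \left(\frac{1}{4 \cdot 286225} + \frac{i \left(-2\right)^{2} \sqrt{3}}{2}\right) = 152779 - \left(\frac{1}{4} \cdot \frac{1}{286225} + \frac{1}{2} i 4 \sqrt{3}\right) = 152779 - \left(\frac{1}{1144900} + 2 i \sqrt{3}\right) = \frac{174916677099}{1144900} - 2 i \sqrt{3}$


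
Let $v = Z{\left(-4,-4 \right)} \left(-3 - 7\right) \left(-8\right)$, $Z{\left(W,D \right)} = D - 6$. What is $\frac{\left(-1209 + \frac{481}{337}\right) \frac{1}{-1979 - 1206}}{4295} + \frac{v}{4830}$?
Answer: $- \frac{578657432}{3495507225} \approx -0.16554$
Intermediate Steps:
$Z{\left(W,D \right)} = -6 + D$ ($Z{\left(W,D \right)} = D - 6 = -6 + D$)
$v = -800$ ($v = \left(-6 - 4\right) \left(-3 - 7\right) \left(-8\right) = \left(-10\right) \left(-10\right) \left(-8\right) = 100 \left(-8\right) = -800$)
$\frac{\left(-1209 + \frac{481}{337}\right) \frac{1}{-1979 - 1206}}{4295} + \frac{v}{4830} = \frac{\left(-1209 + \frac{481}{337}\right) \frac{1}{-1979 - 1206}}{4295} - \frac{800}{4830} = \frac{-1209 + 481 \cdot \frac{1}{337}}{-3185} \cdot \frac{1}{4295} - \frac{80}{483} = \left(-1209 + \frac{481}{337}\right) \left(- \frac{1}{3185}\right) \frac{1}{4295} - \frac{80}{483} = \left(- \frac{406952}{337}\right) \left(- \frac{1}{3185}\right) \frac{1}{4295} - \frac{80}{483} = \frac{4472}{11795} \cdot \frac{1}{4295} - \frac{80}{483} = \frac{4472}{50659525} - \frac{80}{483} = - \frac{578657432}{3495507225}$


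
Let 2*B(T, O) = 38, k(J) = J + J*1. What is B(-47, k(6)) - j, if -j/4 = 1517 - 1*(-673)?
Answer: 8779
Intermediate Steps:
k(J) = 2*J (k(J) = J + J = 2*J)
B(T, O) = 19 (B(T, O) = (½)*38 = 19)
j = -8760 (j = -4*(1517 - 1*(-673)) = -4*(1517 + 673) = -4*2190 = -8760)
B(-47, k(6)) - j = 19 - 1*(-8760) = 19 + 8760 = 8779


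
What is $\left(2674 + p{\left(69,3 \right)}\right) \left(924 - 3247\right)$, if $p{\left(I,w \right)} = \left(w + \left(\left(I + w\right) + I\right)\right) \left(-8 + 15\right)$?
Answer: $-8553286$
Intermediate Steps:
$p{\left(I,w \right)} = 14 I + 14 w$ ($p{\left(I,w \right)} = \left(w + \left(w + 2 I\right)\right) 7 = \left(2 I + 2 w\right) 7 = 14 I + 14 w$)
$\left(2674 + p{\left(69,3 \right)}\right) \left(924 - 3247\right) = \left(2674 + \left(14 \cdot 69 + 14 \cdot 3\right)\right) \left(924 - 3247\right) = \left(2674 + \left(966 + 42\right)\right) \left(-2323\right) = \left(2674 + 1008\right) \left(-2323\right) = 3682 \left(-2323\right) = -8553286$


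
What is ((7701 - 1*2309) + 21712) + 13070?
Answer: 40174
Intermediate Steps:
((7701 - 1*2309) + 21712) + 13070 = ((7701 - 2309) + 21712) + 13070 = (5392 + 21712) + 13070 = 27104 + 13070 = 40174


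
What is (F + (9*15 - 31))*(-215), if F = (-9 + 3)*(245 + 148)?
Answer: 484610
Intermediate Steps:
F = -2358 (F = -6*393 = -2358)
(F + (9*15 - 31))*(-215) = (-2358 + (9*15 - 31))*(-215) = (-2358 + (135 - 31))*(-215) = (-2358 + 104)*(-215) = -2254*(-215) = 484610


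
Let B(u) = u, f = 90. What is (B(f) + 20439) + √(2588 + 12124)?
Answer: 20529 + 2*√3678 ≈ 20650.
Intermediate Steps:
(B(f) + 20439) + √(2588 + 12124) = (90 + 20439) + √(2588 + 12124) = 20529 + √14712 = 20529 + 2*√3678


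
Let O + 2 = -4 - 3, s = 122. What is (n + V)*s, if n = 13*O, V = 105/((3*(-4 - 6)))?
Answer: -14701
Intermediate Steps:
O = -9 (O = -2 + (-4 - 3) = -2 - 7 = -9)
V = -7/2 (V = 105/((3*(-10))) = 105/(-30) = 105*(-1/30) = -7/2 ≈ -3.5000)
n = -117 (n = 13*(-9) = -117)
(n + V)*s = (-117 - 7/2)*122 = -241/2*122 = -14701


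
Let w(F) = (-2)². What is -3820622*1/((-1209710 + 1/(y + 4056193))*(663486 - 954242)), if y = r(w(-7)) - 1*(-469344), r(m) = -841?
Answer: -4321788270228/397868329596179551 ≈ -1.0862e-5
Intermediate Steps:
w(F) = 4
y = 468503 (y = -841 - 1*(-469344) = -841 + 469344 = 468503)
-3820622*1/((-1209710 + 1/(y + 4056193))*(663486 - 954242)) = -3820622*1/((-1209710 + 1/(468503 + 4056193))*(663486 - 954242)) = -3820622*(-1/(290756*(-1209710 + 1/4524696))) = -3820622/((-5473569998159/4524696*(-290756))) = -3820622/397868329596179551/1131174 = -3820622*1131174/397868329596179551 = -4321788270228/397868329596179551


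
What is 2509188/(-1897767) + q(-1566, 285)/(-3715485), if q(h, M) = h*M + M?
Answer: -188364418889/156691662711 ≈ -1.2021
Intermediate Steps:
q(h, M) = M + M*h (q(h, M) = M*h + M = M + M*h)
2509188/(-1897767) + q(-1566, 285)/(-3715485) = 2509188/(-1897767) + (285*(1 - 1566))/(-3715485) = 2509188*(-1/1897767) + (285*(-1565))*(-1/3715485) = -836396/632589 - 446025*(-1/3715485) = -836396/632589 + 29735/247699 = -188364418889/156691662711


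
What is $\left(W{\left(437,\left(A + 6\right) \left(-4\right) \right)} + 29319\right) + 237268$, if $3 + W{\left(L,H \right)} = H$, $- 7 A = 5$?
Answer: $\frac{1865940}{7} \approx 2.6656 \cdot 10^{5}$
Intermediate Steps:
$A = - \frac{5}{7}$ ($A = \left(- \frac{1}{7}\right) 5 = - \frac{5}{7} \approx -0.71429$)
$W{\left(L,H \right)} = -3 + H$
$\left(W{\left(437,\left(A + 6\right) \left(-4\right) \right)} + 29319\right) + 237268 = \left(\left(-3 + \left(- \frac{5}{7} + 6\right) \left(-4\right)\right) + 29319\right) + 237268 = \left(\left(-3 + \frac{37}{7} \left(-4\right)\right) + 29319\right) + 237268 = \left(\left(-3 - \frac{148}{7}\right) + 29319\right) + 237268 = \left(- \frac{169}{7} + 29319\right) + 237268 = \frac{205064}{7} + 237268 = \frac{1865940}{7}$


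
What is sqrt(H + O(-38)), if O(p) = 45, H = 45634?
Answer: sqrt(45679) ≈ 213.73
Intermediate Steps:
sqrt(H + O(-38)) = sqrt(45634 + 45) = sqrt(45679)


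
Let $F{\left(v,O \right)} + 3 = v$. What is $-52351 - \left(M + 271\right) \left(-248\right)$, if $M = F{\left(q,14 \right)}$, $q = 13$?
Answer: $17337$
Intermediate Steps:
$F{\left(v,O \right)} = -3 + v$
$M = 10$ ($M = -3 + 13 = 10$)
$-52351 - \left(M + 271\right) \left(-248\right) = -52351 - \left(10 + 271\right) \left(-248\right) = -52351 - 281 \left(-248\right) = -52351 - -69688 = -52351 + 69688 = 17337$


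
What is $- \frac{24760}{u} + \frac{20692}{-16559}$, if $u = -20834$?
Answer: $- \frac{10548144}{172495103} \approx -0.06115$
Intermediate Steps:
$- \frac{24760}{u} + \frac{20692}{-16559} = - \frac{24760}{-20834} + \frac{20692}{-16559} = \left(-24760\right) \left(- \frac{1}{20834}\right) + 20692 \left(- \frac{1}{16559}\right) = \frac{12380}{10417} - \frac{20692}{16559} = - \frac{10548144}{172495103}$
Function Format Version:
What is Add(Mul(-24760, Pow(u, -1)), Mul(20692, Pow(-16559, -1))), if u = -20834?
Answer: Rational(-10548144, 172495103) ≈ -0.061150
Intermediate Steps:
Add(Mul(-24760, Pow(u, -1)), Mul(20692, Pow(-16559, -1))) = Add(Mul(-24760, Pow(-20834, -1)), Mul(20692, Pow(-16559, -1))) = Add(Mul(-24760, Rational(-1, 20834)), Mul(20692, Rational(-1, 16559))) = Add(Rational(12380, 10417), Rational(-20692, 16559)) = Rational(-10548144, 172495103)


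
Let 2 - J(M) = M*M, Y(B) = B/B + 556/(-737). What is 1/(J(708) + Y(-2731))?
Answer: -737/369429913 ≈ -1.9950e-6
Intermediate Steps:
Y(B) = 181/737 (Y(B) = 1 + 556*(-1/737) = 1 - 556/737 = 181/737)
J(M) = 2 - M**2 (J(M) = 2 - M*M = 2 - M**2)
1/(J(708) + Y(-2731)) = 1/((2 - 1*708**2) + 181/737) = 1/((2 - 1*501264) + 181/737) = 1/((2 - 501264) + 181/737) = 1/(-501262 + 181/737) = 1/(-369429913/737) = -737/369429913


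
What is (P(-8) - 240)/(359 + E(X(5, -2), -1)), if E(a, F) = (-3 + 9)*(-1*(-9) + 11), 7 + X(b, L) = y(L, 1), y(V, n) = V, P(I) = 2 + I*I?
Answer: -174/479 ≈ -0.36326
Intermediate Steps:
P(I) = 2 + I²
X(b, L) = -7 + L
E(a, F) = 120 (E(a, F) = 6*(9 + 11) = 6*20 = 120)
(P(-8) - 240)/(359 + E(X(5, -2), -1)) = ((2 + (-8)²) - 240)/(359 + 120) = ((2 + 64) - 240)/479 = (66 - 240)*(1/479) = -174*1/479 = -174/479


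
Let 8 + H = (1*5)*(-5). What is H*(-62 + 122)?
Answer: -1980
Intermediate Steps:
H = -33 (H = -8 + (1*5)*(-5) = -8 + 5*(-5) = -8 - 25 = -33)
H*(-62 + 122) = -33*(-62 + 122) = -33*60 = -1980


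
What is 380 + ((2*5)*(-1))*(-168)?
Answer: 2060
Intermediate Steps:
380 + ((2*5)*(-1))*(-168) = 380 + (10*(-1))*(-168) = 380 - 10*(-168) = 380 + 1680 = 2060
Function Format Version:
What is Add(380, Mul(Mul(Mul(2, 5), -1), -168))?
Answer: 2060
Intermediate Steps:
Add(380, Mul(Mul(Mul(2, 5), -1), -168)) = Add(380, Mul(Mul(10, -1), -168)) = Add(380, Mul(-10, -168)) = Add(380, 1680) = 2060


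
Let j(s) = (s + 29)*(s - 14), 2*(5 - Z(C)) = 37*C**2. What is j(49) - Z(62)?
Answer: 73839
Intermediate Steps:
Z(C) = 5 - 37*C**2/2
j(s) = (-14 + s)*(29 + s) (j(s) = (29 + s)*(-14 + s) = (-14 + s)*(29 + s))
j(49) - Z(62) = (-406 + 49**2 + 15*49) - (5 - 37/2*62**2) = (-406 + 2401 + 735) - (5 - 37/2*3844) = 2730 - (5 - 71114) = 2730 - 1*(-71109) = 2730 + 71109 = 73839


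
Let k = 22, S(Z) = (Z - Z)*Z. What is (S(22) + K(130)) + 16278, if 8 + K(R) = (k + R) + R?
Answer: 16552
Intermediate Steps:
S(Z) = 0 (S(Z) = 0*Z = 0)
K(R) = 14 + 2*R (K(R) = -8 + ((22 + R) + R) = -8 + (22 + 2*R) = 14 + 2*R)
(S(22) + K(130)) + 16278 = (0 + (14 + 2*130)) + 16278 = (0 + (14 + 260)) + 16278 = (0 + 274) + 16278 = 274 + 16278 = 16552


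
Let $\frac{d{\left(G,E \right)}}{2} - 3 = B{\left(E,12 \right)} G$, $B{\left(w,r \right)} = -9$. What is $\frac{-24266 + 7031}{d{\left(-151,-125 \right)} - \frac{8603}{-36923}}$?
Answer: $- \frac{127273581}{20117371} \approx -6.3266$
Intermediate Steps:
$d{\left(G,E \right)} = 6 - 18 G$ ($d{\left(G,E \right)} = 6 + 2 \left(- 9 G\right) = 6 - 18 G$)
$\frac{-24266 + 7031}{d{\left(-151,-125 \right)} - \frac{8603}{-36923}} = \frac{-24266 + 7031}{\left(6 - -2718\right) - \frac{8603}{-36923}} = - \frac{17235}{\left(6 + 2718\right) - - \frac{8603}{36923}} = - \frac{17235}{2724 + \frac{8603}{36923}} = - \frac{17235}{\frac{100586855}{36923}} = \left(-17235\right) \frac{36923}{100586855} = - \frac{127273581}{20117371}$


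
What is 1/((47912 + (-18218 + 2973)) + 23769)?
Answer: 1/56436 ≈ 1.7719e-5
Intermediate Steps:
1/((47912 + (-18218 + 2973)) + 23769) = 1/((47912 - 15245) + 23769) = 1/(32667 + 23769) = 1/56436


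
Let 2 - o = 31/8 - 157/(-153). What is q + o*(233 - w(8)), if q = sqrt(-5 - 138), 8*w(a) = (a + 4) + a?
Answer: -1637011/2448 + I*sqrt(143) ≈ -668.71 + 11.958*I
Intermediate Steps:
w(a) = 1/2 + a/4 (w(a) = ((a + 4) + a)/8 = ((4 + a) + a)/8 = (4 + 2*a)/8 = 1/2 + a/4)
o = -3551/1224 (o = 2 - (31/8 - 157/(-153)) = 2 - (31*(1/8) - 157*(-1/153)) = 2 - (31/8 + 157/153) = 2 - 1*5999/1224 = 2 - 5999/1224 = -3551/1224 ≈ -2.9011)
q = I*sqrt(143) (q = sqrt(-143) = I*sqrt(143) ≈ 11.958*I)
q + o*(233 - w(8)) = I*sqrt(143) - 3551*(233 - (1/2 + (1/4)*8))/1224 = I*sqrt(143) - 3551*(233 - (1/2 + 2))/1224 = I*sqrt(143) - 3551*(233 - 1*5/2)/1224 = I*sqrt(143) - 3551*(233 - 5/2)/1224 = I*sqrt(143) - 3551/1224*461/2 = I*sqrt(143) - 1637011/2448 = -1637011/2448 + I*sqrt(143)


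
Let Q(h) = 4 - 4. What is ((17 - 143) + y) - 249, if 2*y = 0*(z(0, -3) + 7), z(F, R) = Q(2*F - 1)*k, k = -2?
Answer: -375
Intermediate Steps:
Q(h) = 0
z(F, R) = 0 (z(F, R) = 0*(-2) = 0)
y = 0 (y = (0*(0 + 7))/2 = (0*7)/2 = (1/2)*0 = 0)
((17 - 143) + y) - 249 = ((17 - 143) + 0) - 249 = (-126 + 0) - 249 = -126 - 249 = -375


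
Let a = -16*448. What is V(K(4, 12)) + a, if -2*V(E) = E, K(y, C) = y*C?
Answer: -7192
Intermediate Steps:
K(y, C) = C*y
V(E) = -E/2
a = -7168
V(K(4, 12)) + a = -6*4 - 7168 = -½*48 - 7168 = -24 - 7168 = -7192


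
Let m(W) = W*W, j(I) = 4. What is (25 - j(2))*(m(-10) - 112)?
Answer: -252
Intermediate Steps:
m(W) = W²
(25 - j(2))*(m(-10) - 112) = (25 - 1*4)*((-10)² - 112) = (25 - 4)*(100 - 112) = 21*(-12) = -252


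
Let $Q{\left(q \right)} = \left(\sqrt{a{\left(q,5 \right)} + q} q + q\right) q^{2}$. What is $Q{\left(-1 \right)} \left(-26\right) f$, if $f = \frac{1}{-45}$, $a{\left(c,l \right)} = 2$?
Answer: $- \frac{52}{45} \approx -1.1556$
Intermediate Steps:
$f = - \frac{1}{45} \approx -0.022222$
$Q{\left(q \right)} = q^{2} \left(q + q \sqrt{2 + q}\right)$ ($Q{\left(q \right)} = \left(\sqrt{2 + q} q + q\right) q^{2} = \left(q \sqrt{2 + q} + q\right) q^{2} = \left(q + q \sqrt{2 + q}\right) q^{2} = q^{2} \left(q + q \sqrt{2 + q}\right)$)
$Q{\left(-1 \right)} \left(-26\right) f = \left(-1\right)^{3} \left(1 + \sqrt{2 - 1}\right) \left(-26\right) \left(- \frac{1}{45}\right) = - (1 + \sqrt{1}) \left(-26\right) \left(- \frac{1}{45}\right) = - (1 + 1) \left(-26\right) \left(- \frac{1}{45}\right) = \left(-1\right) 2 \left(-26\right) \left(- \frac{1}{45}\right) = \left(-2\right) \left(-26\right) \left(- \frac{1}{45}\right) = 52 \left(- \frac{1}{45}\right) = - \frac{52}{45}$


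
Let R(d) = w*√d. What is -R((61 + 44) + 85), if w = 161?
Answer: -161*√190 ≈ -2219.2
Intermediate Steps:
R(d) = 161*√d
-R((61 + 44) + 85) = -161*√((61 + 44) + 85) = -161*√(105 + 85) = -161*√190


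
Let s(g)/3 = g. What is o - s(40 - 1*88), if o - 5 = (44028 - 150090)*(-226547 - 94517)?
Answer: 34052690117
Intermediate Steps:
s(g) = 3*g
o = 34052689973 (o = 5 + (44028 - 150090)*(-226547 - 94517) = 5 - 106062*(-321064) = 5 + 34052689968 = 34052689973)
o - s(40 - 1*88) = 34052689973 - 3*(40 - 1*88) = 34052689973 - 3*(40 - 88) = 34052689973 - 3*(-48) = 34052689973 - 1*(-144) = 34052689973 + 144 = 34052690117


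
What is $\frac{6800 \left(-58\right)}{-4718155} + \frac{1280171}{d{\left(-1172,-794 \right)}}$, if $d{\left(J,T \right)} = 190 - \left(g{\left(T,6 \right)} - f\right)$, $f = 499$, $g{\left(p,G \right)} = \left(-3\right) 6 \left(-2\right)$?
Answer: $\frac{41657260329}{21247967} \approx 1960.5$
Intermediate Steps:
$g{\left(p,G \right)} = 36$ ($g{\left(p,G \right)} = \left(-18\right) \left(-2\right) = 36$)
$d{\left(J,T \right)} = 653$ ($d{\left(J,T \right)} = 190 - \left(36 - 499\right) = 190 - -463 = 190 + 463 = 653$)
$\frac{6800 \left(-58\right)}{-4718155} + \frac{1280171}{d{\left(-1172,-794 \right)}} = \frac{6800 \left(-58\right)}{-4718155} + \frac{1280171}{653} = \left(-394400\right) \left(- \frac{1}{4718155}\right) + 1280171 \cdot \frac{1}{653} = \frac{2720}{32539} + \frac{1280171}{653} = \frac{41657260329}{21247967}$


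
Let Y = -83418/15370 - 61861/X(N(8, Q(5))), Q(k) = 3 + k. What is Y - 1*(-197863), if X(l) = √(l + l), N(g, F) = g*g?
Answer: 1520535446/7685 - 61861*√2/16 ≈ 1.9239e+5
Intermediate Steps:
N(g, F) = g²
X(l) = √2*√l (X(l) = √(2*l) = √2*√l)
Y = -41709/7685 - 61861*√2/16 (Y = -83418/15370 - 61861*√2/16 = -83418*1/15370 - 61861*√2/16 = -41709/7685 - 61861*√2/16 ≈ -5473.2)
Y - 1*(-197863) = (-41709/7685 - 61861*√2/16) - 1*(-197863) = (-41709/7685 - 61861*√2/16) + 197863 = 1520535446/7685 - 61861*√2/16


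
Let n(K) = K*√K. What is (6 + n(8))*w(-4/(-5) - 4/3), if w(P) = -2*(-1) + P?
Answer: 44/5 + 352*√2/15 ≈ 41.987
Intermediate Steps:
n(K) = K^(3/2)
w(P) = 2 + P
(6 + n(8))*w(-4/(-5) - 4/3) = (6 + 8^(3/2))*(2 + (-4/(-5) - 4/3)) = (6 + 16*√2)*(2 + (-4*(-⅕) - 4*⅓)) = (6 + 16*√2)*(2 + (⅘ - 4/3)) = (6 + 16*√2)*(2 - 8/15) = (6 + 16*√2)*(22/15) = 44/5 + 352*√2/15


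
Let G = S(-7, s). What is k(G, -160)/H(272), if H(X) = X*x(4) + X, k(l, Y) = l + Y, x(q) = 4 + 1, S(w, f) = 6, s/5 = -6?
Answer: -77/816 ≈ -0.094363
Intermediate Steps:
s = -30 (s = 5*(-6) = -30)
G = 6
x(q) = 5
k(l, Y) = Y + l
H(X) = 6*X (H(X) = X*5 + X = 5*X + X = 6*X)
k(G, -160)/H(272) = (-160 + 6)/((6*272)) = -154/1632 = -154*1/1632 = -77/816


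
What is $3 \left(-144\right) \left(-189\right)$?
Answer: $81648$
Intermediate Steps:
$3 \left(-144\right) \left(-189\right) = \left(-432\right) \left(-189\right) = 81648$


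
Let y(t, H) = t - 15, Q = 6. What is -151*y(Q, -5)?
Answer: 1359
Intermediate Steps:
y(t, H) = -15 + t
-151*y(Q, -5) = -151*(-15 + 6) = -151*(-9) = 1359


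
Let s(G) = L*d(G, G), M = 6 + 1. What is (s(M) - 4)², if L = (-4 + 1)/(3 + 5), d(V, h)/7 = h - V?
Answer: 16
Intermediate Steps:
d(V, h) = -7*V + 7*h (d(V, h) = 7*(h - V) = -7*V + 7*h)
L = -3/8 ≈ -0.37500
M = 7
s(G) = 0 (s(G) = -3*(-7*G + 7*G)/8 = -3/8*0 = 0)
(s(M) - 4)² = (0 - 4)² = (-4)² = 16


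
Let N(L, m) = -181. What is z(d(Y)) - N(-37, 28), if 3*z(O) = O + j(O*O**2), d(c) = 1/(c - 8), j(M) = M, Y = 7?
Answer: 541/3 ≈ 180.33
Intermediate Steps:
d(c) = 1/(-8 + c)
z(O) = O/3 + O**3/3 (z(O) = (O + O*O**2)/3 = (O + O**3)/3 = O/3 + O**3/3)
z(d(Y)) - N(-37, 28) = (1 + (1/(-8 + 7))**2)/(3*(-8 + 7)) - 1*(-181) = (1/3)*(1 + (1/(-1))**2)/(-1) + 181 = (1/3)*(-1)*(1 + (-1)**2) + 181 = (1/3)*(-1)*(1 + 1) + 181 = (1/3)*(-1)*2 + 181 = -2/3 + 181 = 541/3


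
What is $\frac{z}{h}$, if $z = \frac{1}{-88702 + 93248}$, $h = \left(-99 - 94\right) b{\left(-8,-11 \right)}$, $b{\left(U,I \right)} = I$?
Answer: $\frac{1}{9651158} \approx 1.0361 \cdot 10^{-7}$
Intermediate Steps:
$h = 2123$ ($h = \left(-99 - 94\right) \left(-11\right) = \left(-193\right) \left(-11\right) = 2123$)
$z = \frac{1}{4546} \approx 0.00021997$
$\frac{z}{h} = \frac{1}{4546 \cdot 2123} = \frac{1}{4546} \cdot \frac{1}{2123} = \frac{1}{9651158}$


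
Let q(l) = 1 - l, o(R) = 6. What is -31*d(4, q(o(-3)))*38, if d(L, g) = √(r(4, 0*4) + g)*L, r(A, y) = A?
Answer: -4712*I ≈ -4712.0*I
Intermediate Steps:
d(L, g) = L*√(4 + g) (d(L, g) = √(4 + g)*L = L*√(4 + g))
-31*d(4, q(o(-3)))*38 = -124*√(4 + (1 - 1*6))*38 = -124*√(4 + (1 - 6))*38 = -124*√(4 - 5)*38 = -124*√(-1)*38 = -124*I*38 = -4712*I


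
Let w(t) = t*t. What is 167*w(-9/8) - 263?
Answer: -3305/64 ≈ -51.641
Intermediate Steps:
w(t) = t²
167*w(-9/8) - 263 = 167*(-9/8)² - 263 = 167*(81/64) - 263 = 13527/64 - 263 = -3305/64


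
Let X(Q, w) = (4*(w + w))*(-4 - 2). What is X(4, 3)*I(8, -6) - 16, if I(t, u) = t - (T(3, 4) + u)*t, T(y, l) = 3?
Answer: -4624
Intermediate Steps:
I(t, u) = t - t*(3 + u) (I(t, u) = t - (3 + u)*t = t - t*(3 + u))
X(Q, w) = -48*w (X(Q, w) = (4*(2*w))*(-6) = (8*w)*(-6) = -48*w)
X(4, 3)*I(8, -6) - 16 = (-48*3)*(-1*8*(2 - 6)) - 16 = -(-144)*8*(-4) - 16 = -144*32 - 16 = -4608 - 16 = -4624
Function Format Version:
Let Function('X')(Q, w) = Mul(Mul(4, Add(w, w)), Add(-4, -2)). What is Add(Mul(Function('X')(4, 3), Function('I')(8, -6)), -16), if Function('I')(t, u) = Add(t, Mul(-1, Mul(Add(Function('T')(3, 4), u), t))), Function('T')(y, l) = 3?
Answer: -4624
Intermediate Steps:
Function('I')(t, u) = Add(t, Mul(-1, t, Add(3, u))) (Function('I')(t, u) = Add(t, Mul(-1, Mul(Add(3, u), t))) = Add(t, Mul(-1, Mul(t, Add(3, u)))) = Add(t, Mul(-1, t, Add(3, u))))
Function('X')(Q, w) = Mul(-48, w) (Function('X')(Q, w) = Mul(Mul(4, Mul(2, w)), -6) = Mul(Mul(8, w), -6) = Mul(-48, w))
Add(Mul(Function('X')(4, 3), Function('I')(8, -6)), -16) = Add(Mul(Mul(-48, 3), Mul(-1, 8, Add(2, -6))), -16) = Add(Mul(-144, Mul(-1, 8, -4)), -16) = Add(Mul(-144, 32), -16) = Add(-4608, -16) = -4624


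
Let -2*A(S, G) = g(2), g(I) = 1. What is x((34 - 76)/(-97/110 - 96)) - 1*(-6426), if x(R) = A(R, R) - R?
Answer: 136943867/21314 ≈ 6425.1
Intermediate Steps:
A(S, G) = -1/2 (A(S, G) = -1/2*1 = -1/2)
x(R) = -1/2 - R
x((34 - 76)/(-97/110 - 96)) - 1*(-6426) = (-1/2 - (34 - 76)/(-97/110 - 96)) - 1*(-6426) = (-1/2 - (-42)/(-97*1/110 - 96)) + 6426 = (-1/2 - (-42)/(-97/110 - 96)) + 6426 = (-1/2 - (-42)/(-10657/110)) + 6426 = (-1/2 - (-42)*(-110)/10657) + 6426 = (-1/2 - 1*4620/10657) + 6426 = (-1/2 - 4620/10657) + 6426 = -19897/21314 + 6426 = 136943867/21314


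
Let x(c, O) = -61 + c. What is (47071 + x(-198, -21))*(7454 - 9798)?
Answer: -109727328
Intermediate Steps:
(47071 + x(-198, -21))*(7454 - 9798) = (47071 + (-61 - 198))*(7454 - 9798) = (47071 - 259)*(-2344) = 46812*(-2344) = -109727328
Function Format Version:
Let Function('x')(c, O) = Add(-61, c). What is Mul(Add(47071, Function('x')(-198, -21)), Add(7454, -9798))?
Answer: -109727328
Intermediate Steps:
Mul(Add(47071, Function('x')(-198, -21)), Add(7454, -9798)) = Mul(Add(47071, Add(-61, -198)), Add(7454, -9798)) = Mul(Add(47071, -259), -2344) = Mul(46812, -2344) = -109727328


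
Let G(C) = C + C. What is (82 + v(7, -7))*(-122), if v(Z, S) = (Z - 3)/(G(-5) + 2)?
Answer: -9943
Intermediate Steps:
G(C) = 2*C
v(Z, S) = 3/8 - Z/8 (v(Z, S) = (Z - 3)/(2*(-5) + 2) = (-3 + Z)/(-10 + 2) = (-3 + Z)/(-8) = (-3 + Z)*(-1/8) = 3/8 - Z/8)
(82 + v(7, -7))*(-122) = (82 + (3/8 - 1/8*7))*(-122) = (82 + (3/8 - 7/8))*(-122) = (82 - 1/2)*(-122) = (163/2)*(-122) = -9943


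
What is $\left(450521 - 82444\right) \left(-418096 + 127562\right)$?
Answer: $-106938883118$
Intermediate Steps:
$\left(450521 - 82444\right) \left(-418096 + 127562\right) = 368077 \left(-290534\right) = -106938883118$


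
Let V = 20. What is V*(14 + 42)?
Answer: 1120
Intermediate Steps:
V*(14 + 42) = 20*(14 + 42) = 20*56 = 1120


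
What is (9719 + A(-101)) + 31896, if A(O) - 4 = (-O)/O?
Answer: 41618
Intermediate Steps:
A(O) = 3 (A(O) = 4 + (-O)/O = 4 - 1 = 3)
(9719 + A(-101)) + 31896 = (9719 + 3) + 31896 = 9722 + 31896 = 41618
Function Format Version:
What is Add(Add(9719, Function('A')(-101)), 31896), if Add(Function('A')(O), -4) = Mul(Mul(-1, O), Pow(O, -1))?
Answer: 41618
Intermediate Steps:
Function('A')(O) = 3 (Function('A')(O) = Add(4, Mul(Mul(-1, O), Pow(O, -1))) = Add(4, -1) = 3)
Add(Add(9719, Function('A')(-101)), 31896) = Add(Add(9719, 3), 31896) = Add(9722, 31896) = 41618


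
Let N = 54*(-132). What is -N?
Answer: 7128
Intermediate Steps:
N = -7128
-N = -1*(-7128) = 7128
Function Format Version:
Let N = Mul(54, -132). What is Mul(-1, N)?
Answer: 7128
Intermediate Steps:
N = -7128
Mul(-1, N) = Mul(-1, -7128) = 7128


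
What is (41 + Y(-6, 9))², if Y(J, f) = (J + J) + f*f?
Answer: 12100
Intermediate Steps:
Y(J, f) = f² + 2*J (Y(J, f) = 2*J + f² = f² + 2*J)
(41 + Y(-6, 9))² = (41 + (9² + 2*(-6)))² = (41 + (81 - 12))² = (41 + 69)² = 110² = 12100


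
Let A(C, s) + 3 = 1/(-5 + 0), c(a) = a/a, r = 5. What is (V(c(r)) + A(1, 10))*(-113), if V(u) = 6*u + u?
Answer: -2147/5 ≈ -429.40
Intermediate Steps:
c(a) = 1
V(u) = 7*u
A(C, s) = -16/5 (A(C, s) = -3 + 1/(-5 + 0) = -3 + 1/(-5) = -3 - ⅕ = -16/5)
(V(c(r)) + A(1, 10))*(-113) = (7*1 - 16/5)*(-113) = (7 - 16/5)*(-113) = (19/5)*(-113) = -2147/5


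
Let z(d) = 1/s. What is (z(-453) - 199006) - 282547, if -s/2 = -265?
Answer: -255223089/530 ≈ -4.8155e+5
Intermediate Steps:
s = 530 (s = -2*(-265) = 530)
z(d) = 1/530
(z(-453) - 199006) - 282547 = (1/530 - 199006) - 282547 = -105473179/530 - 282547 = -255223089/530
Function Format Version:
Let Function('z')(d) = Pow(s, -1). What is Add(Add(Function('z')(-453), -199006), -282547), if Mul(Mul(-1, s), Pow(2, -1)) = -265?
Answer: Rational(-255223089, 530) ≈ -4.8155e+5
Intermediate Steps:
s = 530 (s = Mul(-2, -265) = 530)
Function('z')(d) = Rational(1, 530) (Function('z')(d) = Pow(530, -1) = Rational(1, 530))
Add(Add(Function('z')(-453), -199006), -282547) = Add(Add(Rational(1, 530), -199006), -282547) = Add(Rational(-105473179, 530), -282547) = Rational(-255223089, 530)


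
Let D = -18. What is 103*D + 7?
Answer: -1847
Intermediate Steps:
103*D + 7 = 103*(-18) + 7 = -1854 + 7 = -1847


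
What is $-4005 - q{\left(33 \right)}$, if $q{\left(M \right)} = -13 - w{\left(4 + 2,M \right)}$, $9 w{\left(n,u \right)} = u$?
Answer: $- \frac{11965}{3} \approx -3988.3$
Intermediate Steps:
$w{\left(n,u \right)} = \frac{u}{9}$
$q{\left(M \right)} = -13 - \frac{M}{9}$
$-4005 - q{\left(33 \right)} = -4005 - \left(-13 - \frac{11}{3}\right) = -4005 - - \frac{50}{3} = -4005 + \frac{50}{3} = - \frac{11965}{3}$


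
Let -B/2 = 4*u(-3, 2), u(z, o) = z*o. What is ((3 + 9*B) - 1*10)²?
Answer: 180625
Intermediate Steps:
u(z, o) = o*z
B = 48 (B = -8*2*(-3) = -8*(-6) = -2*(-24) = 48)
((3 + 9*B) - 1*10)² = ((3 + 9*48) - 1*10)² = ((3 + 432) - 10)² = (435 - 10)² = 425² = 180625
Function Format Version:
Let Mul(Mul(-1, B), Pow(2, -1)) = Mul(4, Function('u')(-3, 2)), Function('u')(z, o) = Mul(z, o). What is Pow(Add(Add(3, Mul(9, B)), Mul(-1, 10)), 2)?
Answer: 180625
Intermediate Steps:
Function('u')(z, o) = Mul(o, z)
B = 48 (B = Mul(-2, Mul(4, Mul(2, -3))) = Mul(-2, Mul(4, -6)) = Mul(-2, -24) = 48)
Pow(Add(Add(3, Mul(9, B)), Mul(-1, 10)), 2) = Pow(Add(Add(3, Mul(9, 48)), Mul(-1, 10)), 2) = Pow(Add(Add(3, 432), -10), 2) = Pow(Add(435, -10), 2) = Pow(425, 2) = 180625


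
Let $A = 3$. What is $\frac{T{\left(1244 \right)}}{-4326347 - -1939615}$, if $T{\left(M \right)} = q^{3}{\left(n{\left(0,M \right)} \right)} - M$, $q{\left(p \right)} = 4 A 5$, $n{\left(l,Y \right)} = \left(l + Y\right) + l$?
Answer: $- \frac{53689}{596683} \approx -0.089979$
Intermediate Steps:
$n{\left(l,Y \right)} = Y + 2 l$ ($n{\left(l,Y \right)} = \left(Y + l\right) + l = Y + 2 l$)
$q{\left(p \right)} = 60$ ($q{\left(p \right)} = 4 \cdot 3 \cdot 5 = 12 \cdot 5 = 60$)
$T{\left(M \right)} = 216000 - M$ ($T{\left(M \right)} = 60^{3} - M = 216000 - M$)
$\frac{T{\left(1244 \right)}}{-4326347 - -1939615} = \frac{216000 - 1244}{-4326347 - -1939615} = \frac{216000 - 1244}{-4326347 + 1939615} = \frac{214756}{-2386732} = 214756 \left(- \frac{1}{2386732}\right) = - \frac{53689}{596683}$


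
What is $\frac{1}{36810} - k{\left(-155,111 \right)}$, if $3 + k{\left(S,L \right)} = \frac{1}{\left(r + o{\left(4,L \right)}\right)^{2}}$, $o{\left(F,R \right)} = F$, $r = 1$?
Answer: $\frac{544793}{184050} \approx 2.96$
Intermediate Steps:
$k{\left(S,L \right)} = - \frac{74}{25}$ ($k{\left(S,L \right)} = -3 + \frac{1}{\left(1 + 4\right)^{2}} = -3 + \frac{1}{5^{2}} = -3 + \frac{1}{25} = - \frac{74}{25}$)
$\frac{1}{36810} - k{\left(-155,111 \right)} = \frac{1}{36810} - - \frac{74}{25} = \frac{1}{36810} + \frac{74}{25} = \frac{544793}{184050}$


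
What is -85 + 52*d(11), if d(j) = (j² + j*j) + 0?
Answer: 12499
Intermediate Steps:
d(j) = 2*j² (d(j) = (j² + j²) + 0 = 2*j² + 0 = 2*j²)
-85 + 52*d(11) = -85 + 52*(2*11²) = -85 + 52*(2*121) = -85 + 52*242 = -85 + 12584 = 12499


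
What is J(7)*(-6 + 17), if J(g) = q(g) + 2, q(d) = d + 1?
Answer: 110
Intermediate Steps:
q(d) = 1 + d
J(g) = 3 + g (J(g) = (1 + g) + 2 = 3 + g)
J(7)*(-6 + 17) = (3 + 7)*(-6 + 17) = 10*11 = 110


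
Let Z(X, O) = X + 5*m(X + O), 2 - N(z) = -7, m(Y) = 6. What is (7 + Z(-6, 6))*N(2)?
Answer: 279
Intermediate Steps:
N(z) = 9 (N(z) = 2 - 1*(-7) = 2 + 7 = 9)
Z(X, O) = 30 + X (Z(X, O) = X + 5*6 = X + 30 = 30 + X)
(7 + Z(-6, 6))*N(2) = (7 + (30 - 6))*9 = (7 + 24)*9 = 31*9 = 279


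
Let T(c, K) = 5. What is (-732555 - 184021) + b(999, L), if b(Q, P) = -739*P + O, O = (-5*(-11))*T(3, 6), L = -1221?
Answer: -13982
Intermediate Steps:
O = 275 (O = -5*(-11)*5 = 55*5 = 275)
b(Q, P) = 275 - 739*P (b(Q, P) = -739*P + 275 = 275 - 739*P)
(-732555 - 184021) + b(999, L) = (-732555 - 184021) + (275 - 739*(-1221)) = -916576 + (275 + 902319) = -916576 + 902594 = -13982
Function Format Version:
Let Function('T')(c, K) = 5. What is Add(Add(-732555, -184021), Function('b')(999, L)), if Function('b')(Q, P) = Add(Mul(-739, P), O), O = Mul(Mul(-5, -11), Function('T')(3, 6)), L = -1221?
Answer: -13982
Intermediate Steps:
O = 275 (O = Mul(Mul(-5, -11), 5) = Mul(55, 5) = 275)
Function('b')(Q, P) = Add(275, Mul(-739, P)) (Function('b')(Q, P) = Add(Mul(-739, P), 275) = Add(275, Mul(-739, P)))
Add(Add(-732555, -184021), Function('b')(999, L)) = Add(Add(-732555, -184021), Add(275, Mul(-739, -1221))) = Add(-916576, Add(275, 902319)) = Add(-916576, 902594) = -13982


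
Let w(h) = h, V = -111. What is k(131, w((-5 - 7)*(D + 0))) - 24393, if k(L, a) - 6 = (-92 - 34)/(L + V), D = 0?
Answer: -243933/10 ≈ -24393.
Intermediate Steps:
k(L, a) = 6 - 126/(-111 + L) (k(L, a) = 6 + (-92 - 34)/(L - 111) = 6 - 126/(-111 + L))
k(131, w((-5 - 7)*(D + 0))) - 24393 = 6*(-132 + 131)/(-111 + 131) - 24393 = 6*(-1)/20 - 24393 = 6*(1/20)*(-1) - 24393 = -3/10 - 24393 = -243933/10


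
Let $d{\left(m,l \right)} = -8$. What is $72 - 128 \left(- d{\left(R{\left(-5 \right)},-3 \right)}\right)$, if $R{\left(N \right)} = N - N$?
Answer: $-952$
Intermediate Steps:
$R{\left(N \right)} = 0$
$72 - 128 \left(- d{\left(R{\left(-5 \right)},-3 \right)}\right) = 72 - 128 \left(\left(-1\right) \left(-8\right)\right) = 72 - 1024 = -952$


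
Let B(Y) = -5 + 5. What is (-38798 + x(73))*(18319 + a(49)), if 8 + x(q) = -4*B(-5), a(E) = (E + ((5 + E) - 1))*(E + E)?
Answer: -1098791890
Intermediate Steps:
B(Y) = 0
a(E) = 2*E*(4 + 2*E) (a(E) = (E + (4 + E))*(2*E) = (4 + 2*E)*(2*E) = 2*E*(4 + 2*E))
x(q) = -8 (x(q) = -8 - 4*0 = -8 + 0 = -8)
(-38798 + x(73))*(18319 + a(49)) = (-38798 - 8)*(18319 + 4*49*(2 + 49)) = -38806*(18319 + 4*49*51) = -38806*(18319 + 9996) = -38806*28315 = -1098791890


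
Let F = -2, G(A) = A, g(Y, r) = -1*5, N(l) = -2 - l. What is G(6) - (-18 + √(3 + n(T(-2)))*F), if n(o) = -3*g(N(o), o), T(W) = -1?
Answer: 24 + 6*√2 ≈ 32.485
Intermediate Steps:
g(Y, r) = -5
n(o) = 15 (n(o) = -3*(-5) = 15)
G(6) - (-18 + √(3 + n(T(-2)))*F) = 6 - (-18 + √(3 + 15)*(-2)) = 6 - (-18 + √18*(-2)) = 6 - (-18 + (3*√2)*(-2)) = 6 - (-18 - 6*√2) = 6 + (18 + 6*√2) = 24 + 6*√2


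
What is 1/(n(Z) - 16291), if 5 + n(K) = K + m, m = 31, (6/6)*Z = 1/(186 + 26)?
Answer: -212/3448179 ≈ -6.1482e-5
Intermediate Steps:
Z = 1/212 (Z = 1/(186 + 26) = 1/212 ≈ 0.0047170)
n(K) = 26 + K (n(K) = -5 + (K + 31) = -5 + (31 + K) = 26 + K)
1/(n(Z) - 16291) = 1/((26 + 1/212) - 16291) = 1/(5513/212 - 16291) = 1/(-3448179/212) = -212/3448179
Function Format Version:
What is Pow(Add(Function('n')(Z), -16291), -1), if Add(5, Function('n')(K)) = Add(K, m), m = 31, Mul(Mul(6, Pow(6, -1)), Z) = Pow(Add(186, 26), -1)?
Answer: Rational(-212, 3448179) ≈ -6.1482e-5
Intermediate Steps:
Z = Rational(1, 212) (Z = Pow(Add(186, 26), -1) = Pow(212, -1) = Rational(1, 212) ≈ 0.0047170)
Function('n')(K) = Add(26, K) (Function('n')(K) = Add(-5, Add(K, 31)) = Add(-5, Add(31, K)) = Add(26, K))
Pow(Add(Function('n')(Z), -16291), -1) = Pow(Add(Add(26, Rational(1, 212)), -16291), -1) = Pow(Add(Rational(5513, 212), -16291), -1) = Pow(Rational(-3448179, 212), -1) = Rational(-212, 3448179)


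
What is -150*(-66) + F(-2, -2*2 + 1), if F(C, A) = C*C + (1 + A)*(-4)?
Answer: 9912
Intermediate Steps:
F(C, A) = -4 + C**2 - 4*A (F(C, A) = C**2 + (-4 - 4*A) = -4 + C**2 - 4*A)
-150*(-66) + F(-2, -2*2 + 1) = -150*(-66) + (-4 + (-2)**2 - 4*(-2*2 + 1)) = 9900 + (-4 + 4 - 4*(-4 + 1)) = 9900 + (-4 + 4 - 4*(-3)) = 9900 + (-4 + 4 + 12) = 9900 + 12 = 9912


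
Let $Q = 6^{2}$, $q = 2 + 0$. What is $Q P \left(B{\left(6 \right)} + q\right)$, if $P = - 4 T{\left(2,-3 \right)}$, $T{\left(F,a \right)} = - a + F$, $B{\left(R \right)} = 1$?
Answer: $-2160$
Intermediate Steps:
$T{\left(F,a \right)} = F - a$
$q = 2$
$P = -20$ ($P = - 4 \left(2 - -3\right) = - 4 \left(2 + 3\right) = \left(-4\right) 5 = -20$)
$Q = 36$
$Q P \left(B{\left(6 \right)} + q\right) = 36 \left(-20\right) \left(1 + 2\right) = \left(-720\right) 3 = -2160$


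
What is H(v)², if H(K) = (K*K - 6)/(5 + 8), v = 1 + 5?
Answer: 900/169 ≈ 5.3254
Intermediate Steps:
v = 6
H(K) = -6/13 + K²/13 (H(K) = (K² - 6)/13 = (-6 + K²)*(1/13) = -6/13 + K²/13)
H(v)² = (-6/13 + (1/13)*6²)² = (-6/13 + (1/13)*36)² = (-6/13 + 36/13)² = (30/13)² = 900/169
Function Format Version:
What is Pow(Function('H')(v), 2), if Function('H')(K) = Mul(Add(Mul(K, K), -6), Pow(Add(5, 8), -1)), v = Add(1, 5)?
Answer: Rational(900, 169) ≈ 5.3254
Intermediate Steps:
v = 6
Function('H')(K) = Add(Rational(-6, 13), Mul(Rational(1, 13), Pow(K, 2))) (Function('H')(K) = Mul(Add(Pow(K, 2), -6), Pow(13, -1)) = Mul(Add(-6, Pow(K, 2)), Rational(1, 13)) = Add(Rational(-6, 13), Mul(Rational(1, 13), Pow(K, 2))))
Pow(Function('H')(v), 2) = Pow(Add(Rational(-6, 13), Mul(Rational(1, 13), Pow(6, 2))), 2) = Pow(Add(Rational(-6, 13), Mul(Rational(1, 13), 36)), 2) = Pow(Add(Rational(-6, 13), Rational(36, 13)), 2) = Pow(Rational(30, 13), 2) = Rational(900, 169)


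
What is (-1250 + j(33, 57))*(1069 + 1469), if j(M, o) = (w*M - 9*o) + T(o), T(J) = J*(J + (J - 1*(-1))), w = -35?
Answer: 9230706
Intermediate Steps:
T(J) = J*(1 + 2*J) (T(J) = J*(J + (J + 1)) = J*(J + (1 + J)) = J*(1 + 2*J))
j(M, o) = -35*M - 9*o + o*(1 + 2*o) (j(M, o) = (-35*M - 9*o) + o*(1 + 2*o) = -35*M - 9*o + o*(1 + 2*o))
(-1250 + j(33, 57))*(1069 + 1469) = (-1250 + (-35*33 - 8*57 + 2*57²))*(1069 + 1469) = (-1250 + (-1155 - 456 + 2*3249))*2538 = (-1250 + (-1155 - 456 + 6498))*2538 = (-1250 + 4887)*2538 = 3637*2538 = 9230706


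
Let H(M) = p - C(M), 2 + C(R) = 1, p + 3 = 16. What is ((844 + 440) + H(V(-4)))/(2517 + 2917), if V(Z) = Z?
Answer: 59/247 ≈ 0.23887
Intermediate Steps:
p = 13 (p = -3 + 16 = 13)
C(R) = -1 (C(R) = -2 + 1 = -1)
H(M) = 14 (H(M) = 13 - 1*(-1) = 13 + 1 = 14)
((844 + 440) + H(V(-4)))/(2517 + 2917) = ((844 + 440) + 14)/(2517 + 2917) = (1284 + 14)/5434 = 1298*(1/5434) = 59/247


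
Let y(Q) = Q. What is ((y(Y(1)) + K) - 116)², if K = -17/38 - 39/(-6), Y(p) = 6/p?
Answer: 3900625/361 ≈ 10805.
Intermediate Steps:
K = 115/19 (K = -17*1/38 - 39*(-⅙) = -17/38 + 13/2 = 115/19 ≈ 6.0526)
((y(Y(1)) + K) - 116)² = ((6/1 + 115/19) - 116)² = ((6*1 + 115/19) - 116)² = ((6 + 115/19) - 116)² = (229/19 - 116)² = (-1975/19)² = 3900625/361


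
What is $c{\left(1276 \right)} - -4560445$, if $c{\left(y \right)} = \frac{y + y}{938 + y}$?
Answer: $\frac{5048413891}{1107} \approx 4.5604 \cdot 10^{6}$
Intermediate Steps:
$c{\left(y \right)} = \frac{2 y}{938 + y}$
$c{\left(1276 \right)} - -4560445 = 2 \cdot 1276 \frac{1}{938 + 1276} - -4560445 = 2 \cdot 1276 \cdot \frac{1}{2214} + 4560445 = \frac{1276}{1107} + 4560445 = \frac{5048413891}{1107}$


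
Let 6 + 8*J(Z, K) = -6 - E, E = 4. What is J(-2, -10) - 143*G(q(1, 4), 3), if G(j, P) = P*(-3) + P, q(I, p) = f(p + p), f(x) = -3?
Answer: 856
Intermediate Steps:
q(I, p) = -3
G(j, P) = -2*P (G(j, P) = -3*P + P = -2*P)
J(Z, K) = -2 (J(Z, K) = -3/4 + (-6 - 1*4)/8 = -3/4 + (-6 - 4)/8 = -3/4 + (1/8)*(-10) = -3/4 - 5/4 = -2)
J(-2, -10) - 143*G(q(1, 4), 3) = -2 - (-286)*3 = -2 - 143*(-6) = -2 + 858 = 856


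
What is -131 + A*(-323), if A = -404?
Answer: 130361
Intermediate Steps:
-131 + A*(-323) = -131 - 404*(-323) = -131 + 130492 = 130361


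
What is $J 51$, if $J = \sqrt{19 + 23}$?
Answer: $51 \sqrt{42} \approx 330.52$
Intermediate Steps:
$J = \sqrt{42} \approx 6.4807$
$J 51 = \sqrt{42} \cdot 51 = 51 \sqrt{42}$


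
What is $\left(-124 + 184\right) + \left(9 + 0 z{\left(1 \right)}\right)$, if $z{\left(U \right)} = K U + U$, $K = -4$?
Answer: $69$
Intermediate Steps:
$z{\left(U \right)} = - 3 U$ ($z{\left(U \right)} = - 4 U + U = - 3 U$)
$\left(-124 + 184\right) + \left(9 + 0 z{\left(1 \right)}\right) = \left(-124 + 184\right) + \left(9 + 0 \left(\left(-3\right) 1\right)\right) = 60 + \left(9 + 0 \left(-3\right)\right) = 60 + \left(9 + 0\right) = 60 + 9 = 69$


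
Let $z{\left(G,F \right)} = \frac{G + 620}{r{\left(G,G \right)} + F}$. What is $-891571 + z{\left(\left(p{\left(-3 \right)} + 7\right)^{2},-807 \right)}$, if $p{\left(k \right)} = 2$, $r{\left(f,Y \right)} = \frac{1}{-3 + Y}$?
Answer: $- \frac{56119991273}{62945} \approx -8.9157 \cdot 10^{5}$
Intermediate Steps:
$z{\left(G,F \right)} = \frac{620 + G}{F + \frac{1}{-3 + G}}$ ($z{\left(G,F \right)} = \frac{G + 620}{\frac{1}{-3 + G} + F} = \frac{620 + G}{F + \frac{1}{-3 + G}}$)
$-891571 + z{\left(\left(p{\left(-3 \right)} + 7\right)^{2},-807 \right)} = -891571 + \frac{\left(-3 + \left(2 + 7\right)^{2}\right) \left(620 + \left(2 + 7\right)^{2}\right)}{1 - 807 \left(-3 + \left(2 + 7\right)^{2}\right)} = -891571 + \frac{\left(-3 + 9^{2}\right) \left(620 + 9^{2}\right)}{1 - 807 \left(-3 + 9^{2}\right)} = -891571 + \frac{\left(-3 + 81\right) \left(620 + 81\right)}{1 - 807 \left(-3 + 81\right)} = -891571 + \frac{1}{1 - 62946} \cdot 78 \cdot 701 = -891571 + \frac{1}{-62945} \cdot 78 \cdot 701 = -891571 - \frac{78}{62945} \cdot 701 = -891571 - \frac{54678}{62945} = - \frac{56119991273}{62945}$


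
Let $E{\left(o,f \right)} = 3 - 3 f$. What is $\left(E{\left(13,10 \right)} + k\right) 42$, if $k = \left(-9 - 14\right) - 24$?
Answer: $-3108$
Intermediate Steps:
$k = -47$ ($k = -23 - 24 = -47$)
$\left(E{\left(13,10 \right)} + k\right) 42 = \left(\left(3 - 30\right) - 47\right) 42 = \left(-27 - 47\right) 42 = \left(-74\right) 42 = -3108$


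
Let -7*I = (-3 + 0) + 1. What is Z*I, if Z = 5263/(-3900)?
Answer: -5263/13650 ≈ -0.38557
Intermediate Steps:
Z = -5263/3900 (Z = 5263*(-1/3900) = -5263/3900 ≈ -1.3495)
I = 2/7 (I = -((-3 + 0) + 1)/7 = -(-3 + 1)/7 = -⅐*(-2) = 2/7 ≈ 0.28571)
Z*I = -5263/3900*2/7 = -5263/13650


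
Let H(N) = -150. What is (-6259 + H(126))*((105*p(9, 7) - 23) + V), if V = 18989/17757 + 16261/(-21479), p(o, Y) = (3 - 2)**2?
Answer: -201204989424400/381402603 ≈ -5.2754e+5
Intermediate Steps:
p(o, Y) = 1 (p(o, Y) = 1**2 = 1)
V = 119118154/381402603 (V = 18989*(1/17757) + 16261*(-1/21479) = 18989/17757 - 16261/21479 = 119118154/381402603 ≈ 0.31232)
(-6259 + H(126))*((105*p(9, 7) - 23) + V) = (-6259 - 150)*((105*1 - 23) + 119118154/381402603) = -6409*((105 - 23) + 119118154/381402603) = -6409*(82 + 119118154/381402603) = -6409*31394131600/381402603 = -201204989424400/381402603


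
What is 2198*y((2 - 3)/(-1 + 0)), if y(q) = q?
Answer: 2198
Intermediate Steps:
2198*y((2 - 3)/(-1 + 0)) = 2198*((2 - 3)/(-1 + 0)) = 2198*(-1/(-1)) = 2198*(-1*(-1)) = 2198*1 = 2198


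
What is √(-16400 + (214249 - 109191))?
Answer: √88658 ≈ 297.75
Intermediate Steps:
√(-16400 + (214249 - 109191)) = √(-16400 + 105058) = √88658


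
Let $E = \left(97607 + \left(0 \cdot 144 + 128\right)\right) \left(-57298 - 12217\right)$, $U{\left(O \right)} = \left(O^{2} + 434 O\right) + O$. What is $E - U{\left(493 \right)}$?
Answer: $-6794506029$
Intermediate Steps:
$U{\left(O \right)} = O^{2} + 435 O$
$E = -6794048525$ ($E = \left(97607 + \left(0 + 128\right)\right) \left(-69515\right) = \left(97607 + 128\right) \left(-69515\right) = 97735 \left(-69515\right) = -6794048525$)
$E - U{\left(493 \right)} = -6794048525 - 493 \left(435 + 493\right) = -6794048525 - 493 \cdot 928 = -6794048525 - 457504 = -6794506029$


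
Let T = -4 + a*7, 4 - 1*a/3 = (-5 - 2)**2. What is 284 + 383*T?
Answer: -363183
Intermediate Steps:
a = -135 (a = 12 - 3*(-5 - 2)**2 = 12 - 3*(-7)**2 = 12 - 3*49 = 12 - 147 = -135)
T = -949 (T = -4 - 135*7 = -4 - 945 = -949)
284 + 383*T = 284 + 383*(-949) = 284 - 363467 = -363183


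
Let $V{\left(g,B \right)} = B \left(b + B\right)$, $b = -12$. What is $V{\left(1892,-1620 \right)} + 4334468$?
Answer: $6978308$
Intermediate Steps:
$V{\left(g,B \right)} = B \left(-12 + B\right)$
$V{\left(1892,-1620 \right)} + 4334468 = - 1620 \left(-12 - 1620\right) + 4334468 = \left(-1620\right) \left(-1632\right) + 4334468 = 2643840 + 4334468 = 6978308$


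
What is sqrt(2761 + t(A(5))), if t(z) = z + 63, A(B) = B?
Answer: sqrt(2829) ≈ 53.188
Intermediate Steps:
t(z) = 63 + z
sqrt(2761 + t(A(5))) = sqrt(2761 + (63 + 5)) = sqrt(2761 + 68) = sqrt(2829)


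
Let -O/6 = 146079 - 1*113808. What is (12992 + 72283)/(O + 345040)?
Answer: 85275/151414 ≈ 0.56319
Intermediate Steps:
O = -193626 (O = -6*(146079 - 1*113808) = -6*(146079 - 113808) = -6*32271 = -193626)
(12992 + 72283)/(O + 345040) = (12992 + 72283)/(-193626 + 345040) = 85275/151414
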